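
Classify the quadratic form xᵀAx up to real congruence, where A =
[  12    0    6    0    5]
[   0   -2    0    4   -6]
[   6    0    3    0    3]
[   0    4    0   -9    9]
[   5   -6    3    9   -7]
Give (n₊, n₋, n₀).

step 0: pivot 12 → sign +
step 1: pivot -2 → sign −
step 2: pivot -1 → sign −
step 3: pivot 215/12 → sign +
step 4: pivot -3/215 → sign −
signature = (2, 3, 0)

Answer: (2, 3, 0)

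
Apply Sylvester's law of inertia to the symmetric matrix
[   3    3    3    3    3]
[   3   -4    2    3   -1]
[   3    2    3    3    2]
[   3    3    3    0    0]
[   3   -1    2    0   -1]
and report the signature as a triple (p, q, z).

Answer: (2, 2, 1)

Derivation:
step 0: pivot 3 → sign +
step 1: pivot -7 → sign −
step 2: pivot 1/7 → sign +
step 3: pivot -3 → sign −
step 4: row/col 4 already zero → sign 0
signature = (2, 2, 1)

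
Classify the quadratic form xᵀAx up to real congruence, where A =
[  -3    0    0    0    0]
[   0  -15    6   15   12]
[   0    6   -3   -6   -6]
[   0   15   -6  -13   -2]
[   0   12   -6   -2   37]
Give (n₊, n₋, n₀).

Answer: (1, 4, 0)

Derivation:
step 0: pivot -3 → sign −
step 1: pivot -15 → sign −
step 2: pivot -3/5 → sign −
step 3: pivot 2 → sign +
step 4: pivot -1 → sign −
signature = (1, 4, 0)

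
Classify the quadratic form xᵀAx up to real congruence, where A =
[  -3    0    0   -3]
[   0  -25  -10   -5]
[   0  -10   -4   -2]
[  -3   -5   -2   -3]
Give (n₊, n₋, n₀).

Answer: (1, 2, 1)

Derivation:
step 0: pivot -3 → sign −
step 1: pivot -25 → sign −
step 2: pivot 1 → sign +
step 3: row/col 3 already zero → sign 0
signature = (1, 2, 1)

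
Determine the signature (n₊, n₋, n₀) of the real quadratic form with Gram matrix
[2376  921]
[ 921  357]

step 0: pivot 2376 → sign +
step 1: pivot -1/264 → sign −
signature = (1, 1, 0)

Answer: (1, 1, 0)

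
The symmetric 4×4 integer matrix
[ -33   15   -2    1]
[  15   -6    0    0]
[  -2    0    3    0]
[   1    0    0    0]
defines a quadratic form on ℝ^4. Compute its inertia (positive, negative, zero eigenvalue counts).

step 0: pivot -33 → sign −
step 1: pivot 9/11 → sign +
step 2: pivot 19/9 → sign +
step 3: pivot -6/19 → sign −
signature = (2, 2, 0)

Answer: (2, 2, 0)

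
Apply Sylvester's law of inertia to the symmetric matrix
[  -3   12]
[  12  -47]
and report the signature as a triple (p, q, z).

Answer: (1, 1, 0)

Derivation:
step 0: pivot -3 → sign −
step 1: pivot 1 → sign +
signature = (1, 1, 0)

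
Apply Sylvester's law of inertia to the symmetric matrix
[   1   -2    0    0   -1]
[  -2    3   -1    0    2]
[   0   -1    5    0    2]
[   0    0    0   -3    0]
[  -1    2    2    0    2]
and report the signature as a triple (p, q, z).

step 0: pivot 1 → sign +
step 1: pivot -1 → sign −
step 2: pivot 6 → sign +
step 3: pivot -3 → sign −
step 4: pivot 1/3 → sign +
signature = (3, 2, 0)

Answer: (3, 2, 0)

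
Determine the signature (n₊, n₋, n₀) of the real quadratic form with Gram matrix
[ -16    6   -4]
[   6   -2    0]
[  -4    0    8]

step 0: pivot -16 → sign −
step 1: pivot 1/4 → sign +
step 2: row/col 2 already zero → sign 0
signature = (1, 1, 1)

Answer: (1, 1, 1)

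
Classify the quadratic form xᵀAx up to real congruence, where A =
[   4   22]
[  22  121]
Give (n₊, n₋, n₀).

step 0: pivot 4 → sign +
step 1: row/col 1 already zero → sign 0
signature = (1, 0, 1)

Answer: (1, 0, 1)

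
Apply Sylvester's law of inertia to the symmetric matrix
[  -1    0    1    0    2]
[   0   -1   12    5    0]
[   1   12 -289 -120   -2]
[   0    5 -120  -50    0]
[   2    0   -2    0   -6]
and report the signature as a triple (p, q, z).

Answer: (0, 4, 1)

Derivation:
step 0: pivot -1 → sign −
step 1: pivot -1 → sign −
step 2: pivot -144 → sign −
step 3: pivot -2 → sign −
step 4: row/col 4 already zero → sign 0
signature = (0, 4, 1)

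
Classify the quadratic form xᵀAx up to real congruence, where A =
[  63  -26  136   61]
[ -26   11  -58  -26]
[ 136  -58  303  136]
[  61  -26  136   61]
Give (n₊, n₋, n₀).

Answer: (2, 2, 0)

Derivation:
step 0: pivot 63 → sign +
step 1: pivot 17/63 → sign +
step 2: pivot -61/17 → sign −
step 3: pivot -2/61 → sign −
signature = (2, 2, 0)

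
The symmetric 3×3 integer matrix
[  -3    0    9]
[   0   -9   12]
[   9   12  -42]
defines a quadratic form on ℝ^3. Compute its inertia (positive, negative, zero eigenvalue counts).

step 0: pivot -3 → sign −
step 1: pivot -9 → sign −
step 2: pivot 1 → sign +
signature = (1, 2, 0)

Answer: (1, 2, 0)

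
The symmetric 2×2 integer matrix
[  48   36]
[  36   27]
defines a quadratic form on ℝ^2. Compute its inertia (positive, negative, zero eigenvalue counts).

step 0: pivot 48 → sign +
step 1: row/col 1 already zero → sign 0
signature = (1, 0, 1)

Answer: (1, 0, 1)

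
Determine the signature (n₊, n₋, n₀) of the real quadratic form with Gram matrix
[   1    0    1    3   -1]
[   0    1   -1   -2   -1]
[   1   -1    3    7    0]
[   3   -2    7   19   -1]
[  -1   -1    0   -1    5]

step 0: pivot 1 → sign +
step 1: pivot 1 → sign +
step 2: pivot 1 → sign +
step 3: pivot 2 → sign +
step 4: pivot 3 → sign +
signature = (5, 0, 0)

Answer: (5, 0, 0)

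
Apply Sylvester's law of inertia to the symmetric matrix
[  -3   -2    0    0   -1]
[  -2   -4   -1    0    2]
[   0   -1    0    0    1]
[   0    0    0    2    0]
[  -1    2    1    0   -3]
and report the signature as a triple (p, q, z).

Answer: (2, 2, 1)

Derivation:
step 0: pivot -3 → sign −
step 1: pivot -8/3 → sign −
step 2: pivot 3/8 → sign +
step 3: pivot 2 → sign +
step 4: row/col 4 already zero → sign 0
signature = (2, 2, 1)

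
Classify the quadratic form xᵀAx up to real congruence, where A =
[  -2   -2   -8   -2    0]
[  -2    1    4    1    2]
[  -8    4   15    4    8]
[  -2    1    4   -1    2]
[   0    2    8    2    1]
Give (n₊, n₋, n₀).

step 0: pivot -2 → sign −
step 1: pivot 3 → sign +
step 2: pivot -1 → sign −
step 3: pivot -2 → sign −
step 4: pivot -1/3 → sign −
signature = (1, 4, 0)

Answer: (1, 4, 0)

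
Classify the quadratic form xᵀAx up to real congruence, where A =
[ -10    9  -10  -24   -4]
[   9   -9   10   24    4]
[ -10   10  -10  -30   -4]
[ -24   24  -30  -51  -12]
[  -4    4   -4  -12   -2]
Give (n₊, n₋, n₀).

Answer: (2, 3, 0)

Derivation:
step 0: pivot -10 → sign −
step 1: pivot -9/10 → sign −
step 2: pivot 10/9 → sign +
step 3: pivot 3 → sign +
step 4: pivot -2/5 → sign −
signature = (2, 3, 0)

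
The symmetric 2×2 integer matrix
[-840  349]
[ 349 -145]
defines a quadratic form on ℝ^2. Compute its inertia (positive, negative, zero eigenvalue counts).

Answer: (1, 1, 0)

Derivation:
step 0: pivot -840 → sign −
step 1: pivot 1/840 → sign +
signature = (1, 1, 0)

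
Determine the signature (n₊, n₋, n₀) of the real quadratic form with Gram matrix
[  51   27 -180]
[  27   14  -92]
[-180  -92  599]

Answer: (2, 1, 0)

Derivation:
step 0: pivot 51 → sign +
step 1: pivot -5/17 → sign −
step 2: pivot 3/5 → sign +
signature = (2, 1, 0)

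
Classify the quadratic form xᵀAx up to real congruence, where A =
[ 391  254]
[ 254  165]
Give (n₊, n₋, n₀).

step 0: pivot 391 → sign +
step 1: pivot -1/391 → sign −
signature = (1, 1, 0)

Answer: (1, 1, 0)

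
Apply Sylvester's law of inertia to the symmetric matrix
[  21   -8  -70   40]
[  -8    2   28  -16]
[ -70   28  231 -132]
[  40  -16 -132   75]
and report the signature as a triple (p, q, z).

Answer: (1, 3, 0)

Derivation:
step 0: pivot 21 → sign +
step 1: pivot -22/21 → sign −
step 2: pivot -7/11 → sign −
step 3: pivot -3/7 → sign −
signature = (1, 3, 0)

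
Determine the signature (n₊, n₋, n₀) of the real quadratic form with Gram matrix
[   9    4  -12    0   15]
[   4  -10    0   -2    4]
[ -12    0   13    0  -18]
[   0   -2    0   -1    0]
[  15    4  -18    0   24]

step 0: pivot 9 → sign +
step 1: pivot -106/9 → sign −
step 2: pivot -31/53 → sign −
step 3: pivot 23/31 → sign +
step 4: pivot -3/23 → sign −
signature = (2, 3, 0)

Answer: (2, 3, 0)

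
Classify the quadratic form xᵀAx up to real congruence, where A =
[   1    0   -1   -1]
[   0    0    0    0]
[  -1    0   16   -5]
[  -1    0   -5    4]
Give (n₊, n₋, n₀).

step 0: pivot 1 → sign +
step 1: pivot 15 → sign +
step 2: pivot 3/5 → sign +
step 3: row/col 3 already zero → sign 0
signature = (3, 0, 1)

Answer: (3, 0, 1)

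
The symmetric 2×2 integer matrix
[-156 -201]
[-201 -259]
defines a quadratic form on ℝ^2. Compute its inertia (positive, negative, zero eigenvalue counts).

step 0: pivot -156 → sign −
step 1: pivot -1/52 → sign −
signature = (0, 2, 0)

Answer: (0, 2, 0)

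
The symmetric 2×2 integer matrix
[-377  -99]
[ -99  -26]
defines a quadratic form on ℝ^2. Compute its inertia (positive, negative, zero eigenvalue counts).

step 0: pivot -377 → sign −
step 1: pivot -1/377 → sign −
signature = (0, 2, 0)

Answer: (0, 2, 0)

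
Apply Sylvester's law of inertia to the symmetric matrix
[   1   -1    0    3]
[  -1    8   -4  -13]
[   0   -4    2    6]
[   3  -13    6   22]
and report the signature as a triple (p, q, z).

Answer: (2, 2, 0)

Derivation:
step 0: pivot 1 → sign +
step 1: pivot 7 → sign +
step 2: pivot -2/7 → sign −
step 3: pivot -1 → sign −
signature = (2, 2, 0)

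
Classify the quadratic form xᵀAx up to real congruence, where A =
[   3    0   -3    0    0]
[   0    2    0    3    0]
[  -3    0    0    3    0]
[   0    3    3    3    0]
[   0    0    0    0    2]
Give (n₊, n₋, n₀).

Answer: (4, 1, 0)

Derivation:
step 0: pivot 3 → sign +
step 1: pivot 2 → sign +
step 2: pivot -3 → sign −
step 3: pivot 3/2 → sign +
step 4: pivot 2 → sign +
signature = (4, 1, 0)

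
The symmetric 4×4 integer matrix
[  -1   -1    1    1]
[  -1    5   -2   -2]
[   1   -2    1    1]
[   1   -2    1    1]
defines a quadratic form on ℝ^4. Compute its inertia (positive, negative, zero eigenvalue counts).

Answer: (2, 1, 1)

Derivation:
step 0: pivot -1 → sign −
step 1: pivot 6 → sign +
step 2: pivot 1/2 → sign +
step 3: row/col 3 already zero → sign 0
signature = (2, 1, 1)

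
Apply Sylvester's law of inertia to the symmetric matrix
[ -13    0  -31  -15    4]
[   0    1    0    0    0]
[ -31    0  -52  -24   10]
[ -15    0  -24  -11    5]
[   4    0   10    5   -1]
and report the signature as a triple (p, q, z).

Answer: (3, 2, 0)

Derivation:
step 0: pivot -13 → sign −
step 1: pivot 1 → sign +
step 2: pivot 285/13 → sign +
step 3: pivot -1/95 → sign −
step 4: pivot 2 → sign +
signature = (3, 2, 0)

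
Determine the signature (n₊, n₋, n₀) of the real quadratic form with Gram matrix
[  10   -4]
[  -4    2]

step 0: pivot 10 → sign +
step 1: pivot 2/5 → sign +
signature = (2, 0, 0)

Answer: (2, 0, 0)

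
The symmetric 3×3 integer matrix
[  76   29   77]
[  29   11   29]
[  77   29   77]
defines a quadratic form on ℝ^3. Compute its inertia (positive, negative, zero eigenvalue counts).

step 0: pivot 76 → sign +
step 1: pivot -5/76 → sign −
step 2: pivot 6/5 → sign +
signature = (2, 1, 0)

Answer: (2, 1, 0)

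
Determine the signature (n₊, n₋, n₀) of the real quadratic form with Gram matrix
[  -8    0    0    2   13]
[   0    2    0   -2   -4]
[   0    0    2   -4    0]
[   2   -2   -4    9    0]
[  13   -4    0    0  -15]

Answer: (2, 3, 0)

Derivation:
step 0: pivot -8 → sign −
step 1: pivot 2 → sign +
step 2: pivot 2 → sign +
step 3: pivot -1/2 → sign −
step 4: pivot -3/4 → sign −
signature = (2, 3, 0)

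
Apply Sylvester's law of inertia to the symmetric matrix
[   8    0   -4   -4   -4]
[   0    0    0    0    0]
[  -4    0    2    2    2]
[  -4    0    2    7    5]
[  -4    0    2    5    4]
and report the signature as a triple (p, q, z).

Answer: (3, 0, 2)

Derivation:
step 0: pivot 8 → sign +
step 1: pivot 5 → sign +
step 2: pivot 1/5 → sign +
step 3: row/col 3 already zero → sign 0
step 4: row/col 4 already zero → sign 0
signature = (3, 0, 2)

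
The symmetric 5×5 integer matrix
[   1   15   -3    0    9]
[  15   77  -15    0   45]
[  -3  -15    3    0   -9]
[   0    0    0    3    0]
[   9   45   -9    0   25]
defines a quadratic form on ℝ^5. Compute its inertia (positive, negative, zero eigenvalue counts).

step 0: pivot 1 → sign +
step 1: pivot -148 → sign −
step 2: pivot 3/37 → sign +
step 3: pivot 3 → sign +
step 4: pivot -2 → sign −
signature = (3, 2, 0)

Answer: (3, 2, 0)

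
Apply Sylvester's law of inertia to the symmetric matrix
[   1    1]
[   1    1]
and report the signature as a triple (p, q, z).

Answer: (1, 0, 1)

Derivation:
step 0: pivot 1 → sign +
step 1: row/col 1 already zero → sign 0
signature = (1, 0, 1)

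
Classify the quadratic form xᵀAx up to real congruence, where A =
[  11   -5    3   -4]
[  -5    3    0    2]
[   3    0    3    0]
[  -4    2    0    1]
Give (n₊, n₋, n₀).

step 0: pivot 11 → sign +
step 1: pivot 8/11 → sign +
step 2: pivot -3/8 → sign −
step 3: pivot 1 → sign +
signature = (3, 1, 0)

Answer: (3, 1, 0)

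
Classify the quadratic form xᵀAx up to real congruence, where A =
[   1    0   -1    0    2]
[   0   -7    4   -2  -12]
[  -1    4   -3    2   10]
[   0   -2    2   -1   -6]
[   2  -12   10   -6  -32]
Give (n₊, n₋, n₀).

step 0: pivot 1 → sign +
step 1: pivot -7 → sign −
step 2: pivot -12/7 → sign −
step 3: row/col 3 already zero → sign 0
step 4: row/col 4 already zero → sign 0
signature = (1, 2, 2)

Answer: (1, 2, 2)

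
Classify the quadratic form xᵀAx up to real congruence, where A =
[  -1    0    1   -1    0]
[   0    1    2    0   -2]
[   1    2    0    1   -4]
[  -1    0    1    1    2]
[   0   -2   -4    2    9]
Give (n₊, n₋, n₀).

Answer: (3, 2, 0)

Derivation:
step 0: pivot -1 → sign −
step 1: pivot 1 → sign +
step 2: pivot -3 → sign −
step 3: pivot 2 → sign +
step 4: pivot 3 → sign +
signature = (3, 2, 0)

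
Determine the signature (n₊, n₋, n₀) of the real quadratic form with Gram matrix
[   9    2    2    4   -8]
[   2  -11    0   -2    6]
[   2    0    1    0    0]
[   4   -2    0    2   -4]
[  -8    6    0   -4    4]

Answer: (2, 2, 1)

Derivation:
step 0: pivot 9 → sign +
step 1: pivot -103/9 → sign −
step 2: pivot 59/103 → sign +
step 3: pivot -6/59 → sign −
step 4: row/col 4 already zero → sign 0
signature = (2, 2, 1)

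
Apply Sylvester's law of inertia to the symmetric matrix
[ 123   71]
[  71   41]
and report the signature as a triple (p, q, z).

step 0: pivot 123 → sign +
step 1: pivot 2/123 → sign +
signature = (2, 0, 0)

Answer: (2, 0, 0)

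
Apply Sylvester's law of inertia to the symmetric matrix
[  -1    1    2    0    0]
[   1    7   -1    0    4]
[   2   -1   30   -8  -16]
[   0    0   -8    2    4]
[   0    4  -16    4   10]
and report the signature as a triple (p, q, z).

Answer: (3, 2, 0)

Derivation:
step 0: pivot -1 → sign −
step 1: pivot 8 → sign +
step 2: pivot 271/8 → sign +
step 3: pivot 30/271 → sign +
step 4: pivot -2/15 → sign −
signature = (3, 2, 0)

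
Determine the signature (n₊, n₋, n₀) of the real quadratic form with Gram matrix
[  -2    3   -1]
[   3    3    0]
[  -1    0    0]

step 0: pivot -2 → sign −
step 1: pivot 15/2 → sign +
step 2: pivot 1/5 → sign +
signature = (2, 1, 0)

Answer: (2, 1, 0)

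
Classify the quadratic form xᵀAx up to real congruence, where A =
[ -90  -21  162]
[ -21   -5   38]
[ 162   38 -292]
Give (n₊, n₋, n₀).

step 0: pivot -90 → sign −
step 1: pivot -1/10 → sign −
step 2: row/col 2 already zero → sign 0
signature = (0, 2, 1)

Answer: (0, 2, 1)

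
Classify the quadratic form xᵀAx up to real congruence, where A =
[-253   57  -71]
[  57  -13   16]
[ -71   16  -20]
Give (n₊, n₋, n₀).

Answer: (0, 3, 0)

Derivation:
step 0: pivot -253 → sign −
step 1: pivot -40/253 → sign −
step 2: pivot -3/40 → sign −
signature = (0, 3, 0)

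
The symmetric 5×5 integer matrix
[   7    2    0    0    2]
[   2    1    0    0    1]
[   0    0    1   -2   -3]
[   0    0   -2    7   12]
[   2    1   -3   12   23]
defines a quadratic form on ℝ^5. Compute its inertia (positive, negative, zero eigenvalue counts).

Answer: (5, 0, 0)

Derivation:
step 0: pivot 7 → sign +
step 1: pivot 3/7 → sign +
step 2: pivot 1 → sign +
step 3: pivot 3 → sign +
step 4: pivot 1 → sign +
signature = (5, 0, 0)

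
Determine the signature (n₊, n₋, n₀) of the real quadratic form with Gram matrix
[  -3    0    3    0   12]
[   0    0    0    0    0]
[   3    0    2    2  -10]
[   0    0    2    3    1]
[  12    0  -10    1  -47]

step 0: pivot -3 → sign −
step 1: pivot 5 → sign +
step 2: pivot 11/5 → sign +
step 3: pivot 2/11 → sign +
step 4: row/col 4 already zero → sign 0
signature = (3, 1, 1)

Answer: (3, 1, 1)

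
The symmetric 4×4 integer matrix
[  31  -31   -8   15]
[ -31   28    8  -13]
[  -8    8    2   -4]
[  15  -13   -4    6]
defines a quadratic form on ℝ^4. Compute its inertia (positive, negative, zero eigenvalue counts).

Answer: (2, 2, 0)

Derivation:
step 0: pivot 31 → sign +
step 1: pivot -3 → sign −
step 2: pivot -2/31 → sign −
step 3: pivot 1/3 → sign +
signature = (2, 2, 0)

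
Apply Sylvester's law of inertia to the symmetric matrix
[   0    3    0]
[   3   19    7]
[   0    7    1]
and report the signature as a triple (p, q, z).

Answer: (2, 1, 0)

Derivation:
step 0: pivot 19 → sign +
step 1: pivot -9/19 → sign −
step 2: pivot 1 → sign +
signature = (2, 1, 0)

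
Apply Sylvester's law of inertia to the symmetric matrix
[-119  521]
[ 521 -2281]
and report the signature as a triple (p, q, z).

step 0: pivot -119 → sign −
step 1: pivot 2/119 → sign +
signature = (1, 1, 0)

Answer: (1, 1, 0)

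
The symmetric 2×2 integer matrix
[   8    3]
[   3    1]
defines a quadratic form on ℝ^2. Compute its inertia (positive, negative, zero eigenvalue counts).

step 0: pivot 8 → sign +
step 1: pivot -1/8 → sign −
signature = (1, 1, 0)

Answer: (1, 1, 0)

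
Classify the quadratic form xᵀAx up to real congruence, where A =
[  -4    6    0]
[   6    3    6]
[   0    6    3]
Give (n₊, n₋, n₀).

step 0: pivot -4 → sign −
step 1: pivot 12 → sign +
step 2: row/col 2 already zero → sign 0
signature = (1, 1, 1)

Answer: (1, 1, 1)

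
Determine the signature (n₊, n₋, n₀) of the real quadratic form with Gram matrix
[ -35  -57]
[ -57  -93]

step 0: pivot -35 → sign −
step 1: pivot -6/35 → sign −
signature = (0, 2, 0)

Answer: (0, 2, 0)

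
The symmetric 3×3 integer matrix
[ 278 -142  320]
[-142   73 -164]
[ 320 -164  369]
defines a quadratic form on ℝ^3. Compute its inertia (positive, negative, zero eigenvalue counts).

Answer: (3, 0, 0)

Derivation:
step 0: pivot 278 → sign +
step 1: pivot 65/139 → sign +
step 2: pivot 1/65 → sign +
signature = (3, 0, 0)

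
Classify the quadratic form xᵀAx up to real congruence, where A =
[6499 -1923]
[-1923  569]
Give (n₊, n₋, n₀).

Answer: (2, 0, 0)

Derivation:
step 0: pivot 6499 → sign +
step 1: pivot 2/6499 → sign +
signature = (2, 0, 0)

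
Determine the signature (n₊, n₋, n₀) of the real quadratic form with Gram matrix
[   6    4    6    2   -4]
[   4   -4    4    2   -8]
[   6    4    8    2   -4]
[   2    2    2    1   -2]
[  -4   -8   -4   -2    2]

Answer: (3, 1, 1)

Derivation:
step 0: pivot 6 → sign +
step 1: pivot -20/3 → sign −
step 2: pivot 2 → sign +
step 3: pivot 2/5 → sign +
step 4: row/col 4 already zero → sign 0
signature = (3, 1, 1)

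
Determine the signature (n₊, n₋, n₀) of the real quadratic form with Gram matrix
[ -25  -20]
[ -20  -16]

Answer: (0, 1, 1)

Derivation:
step 0: pivot -25 → sign −
step 1: row/col 1 already zero → sign 0
signature = (0, 1, 1)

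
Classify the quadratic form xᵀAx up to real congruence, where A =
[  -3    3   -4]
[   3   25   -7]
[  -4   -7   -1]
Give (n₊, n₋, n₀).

step 0: pivot -3 → sign −
step 1: pivot 28 → sign +
step 2: pivot 1/84 → sign +
signature = (2, 1, 0)

Answer: (2, 1, 0)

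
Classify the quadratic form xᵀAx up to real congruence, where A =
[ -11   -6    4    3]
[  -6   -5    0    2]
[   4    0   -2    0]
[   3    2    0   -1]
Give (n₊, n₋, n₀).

Answer: (1, 3, 0)

Derivation:
step 0: pivot -11 → sign −
step 1: pivot -19/11 → sign −
step 2: pivot 42/19 → sign +
step 3: pivot -2/7 → sign −
signature = (1, 3, 0)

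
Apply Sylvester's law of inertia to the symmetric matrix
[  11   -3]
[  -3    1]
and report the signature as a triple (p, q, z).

Answer: (2, 0, 0)

Derivation:
step 0: pivot 11 → sign +
step 1: pivot 2/11 → sign +
signature = (2, 0, 0)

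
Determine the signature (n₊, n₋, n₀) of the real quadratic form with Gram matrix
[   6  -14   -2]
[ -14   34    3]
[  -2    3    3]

step 0: pivot 6 → sign +
step 1: pivot 4/3 → sign +
step 2: pivot 1/4 → sign +
signature = (3, 0, 0)

Answer: (3, 0, 0)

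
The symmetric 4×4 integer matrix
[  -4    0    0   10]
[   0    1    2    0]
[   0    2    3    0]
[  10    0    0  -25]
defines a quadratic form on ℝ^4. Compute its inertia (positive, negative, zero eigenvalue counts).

Answer: (1, 2, 1)

Derivation:
step 0: pivot -4 → sign −
step 1: pivot 1 → sign +
step 2: pivot -1 → sign −
step 3: row/col 3 already zero → sign 0
signature = (1, 2, 1)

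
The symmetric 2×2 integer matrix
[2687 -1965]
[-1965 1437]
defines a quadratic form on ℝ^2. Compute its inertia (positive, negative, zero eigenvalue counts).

Answer: (1, 1, 0)

Derivation:
step 0: pivot 2687 → sign +
step 1: pivot -6/2687 → sign −
signature = (1, 1, 0)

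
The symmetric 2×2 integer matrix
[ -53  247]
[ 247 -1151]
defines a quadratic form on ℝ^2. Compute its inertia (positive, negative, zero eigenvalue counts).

step 0: pivot -53 → sign −
step 1: pivot 6/53 → sign +
signature = (1, 1, 0)

Answer: (1, 1, 0)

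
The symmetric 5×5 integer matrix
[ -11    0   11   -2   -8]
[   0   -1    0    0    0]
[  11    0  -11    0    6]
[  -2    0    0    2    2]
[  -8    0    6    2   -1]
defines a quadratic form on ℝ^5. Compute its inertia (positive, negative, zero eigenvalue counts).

Answer: (2, 3, 0)

Derivation:
step 0: pivot -11 → sign −
step 1: pivot -1 → sign −
step 2: pivot 26/11 → sign +
step 3: pivot -22/13 → sign −
step 4: pivot 3/11 → sign +
signature = (2, 3, 0)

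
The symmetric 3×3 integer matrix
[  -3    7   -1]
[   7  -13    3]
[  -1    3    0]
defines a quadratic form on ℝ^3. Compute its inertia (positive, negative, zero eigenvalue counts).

Answer: (2, 1, 0)

Derivation:
step 0: pivot -3 → sign −
step 1: pivot 10/3 → sign +
step 2: pivot 1/5 → sign +
signature = (2, 1, 0)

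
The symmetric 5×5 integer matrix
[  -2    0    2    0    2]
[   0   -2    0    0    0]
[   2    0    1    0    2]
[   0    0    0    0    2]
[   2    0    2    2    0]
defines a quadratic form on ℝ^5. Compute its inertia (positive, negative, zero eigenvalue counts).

Answer: (2, 3, 0)

Derivation:
step 0: pivot -2 → sign −
step 1: pivot -2 → sign −
step 2: pivot 3 → sign +
step 3: pivot -10/3 → sign −
step 4: pivot 6/5 → sign +
signature = (2, 3, 0)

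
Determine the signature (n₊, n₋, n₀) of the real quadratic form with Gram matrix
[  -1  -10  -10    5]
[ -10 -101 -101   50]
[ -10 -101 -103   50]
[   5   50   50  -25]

step 0: pivot -1 → sign −
step 1: pivot -1 → sign −
step 2: pivot -2 → sign −
step 3: row/col 3 already zero → sign 0
signature = (0, 3, 1)

Answer: (0, 3, 1)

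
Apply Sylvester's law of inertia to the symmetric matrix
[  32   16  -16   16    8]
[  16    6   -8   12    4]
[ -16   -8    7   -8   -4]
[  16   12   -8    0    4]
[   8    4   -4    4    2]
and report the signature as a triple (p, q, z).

step 0: pivot 32 → sign +
step 1: pivot -2 → sign −
step 2: pivot -1 → sign −
step 3: row/col 3 already zero → sign 0
step 4: row/col 4 already zero → sign 0
signature = (1, 2, 2)

Answer: (1, 2, 2)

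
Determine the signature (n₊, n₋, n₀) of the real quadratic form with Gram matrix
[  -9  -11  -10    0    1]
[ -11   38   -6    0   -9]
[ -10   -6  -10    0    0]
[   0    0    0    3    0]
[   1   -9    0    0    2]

step 0: pivot -9 → sign −
step 1: pivot 463/9 → sign +
step 2: pivot 166/463 → sign +
step 3: pivot 3 → sign +
step 4: pivot 3/83 → sign +
signature = (4, 1, 0)

Answer: (4, 1, 0)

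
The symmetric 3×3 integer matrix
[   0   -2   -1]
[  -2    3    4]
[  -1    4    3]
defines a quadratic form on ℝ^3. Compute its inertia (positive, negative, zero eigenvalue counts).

Answer: (1, 2, 0)

Derivation:
step 0: pivot 3 → sign +
step 1: pivot -4/3 → sign −
step 2: pivot -1/4 → sign −
signature = (1, 2, 0)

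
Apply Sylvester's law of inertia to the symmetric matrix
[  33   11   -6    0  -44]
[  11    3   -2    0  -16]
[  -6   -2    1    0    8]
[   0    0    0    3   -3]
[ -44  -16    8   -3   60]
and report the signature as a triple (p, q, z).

Answer: (3, 2, 0)

Derivation:
step 0: pivot 33 → sign +
step 1: pivot -2/3 → sign −
step 2: pivot -1/11 → sign −
step 3: pivot 3 → sign +
step 4: pivot 1 → sign +
signature = (3, 2, 0)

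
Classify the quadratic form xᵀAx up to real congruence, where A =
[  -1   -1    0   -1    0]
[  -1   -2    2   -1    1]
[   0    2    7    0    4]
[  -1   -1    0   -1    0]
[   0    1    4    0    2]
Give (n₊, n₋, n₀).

Answer: (1, 3, 1)

Derivation:
step 0: pivot -1 → sign −
step 1: pivot -1 → sign −
step 2: pivot 11 → sign +
step 3: pivot -3/11 → sign −
step 4: row/col 4 already zero → sign 0
signature = (1, 3, 1)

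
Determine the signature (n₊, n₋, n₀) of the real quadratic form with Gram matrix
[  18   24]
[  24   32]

step 0: pivot 18 → sign +
step 1: row/col 1 already zero → sign 0
signature = (1, 0, 1)

Answer: (1, 0, 1)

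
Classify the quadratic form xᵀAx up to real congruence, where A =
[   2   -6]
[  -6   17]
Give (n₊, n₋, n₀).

step 0: pivot 2 → sign +
step 1: pivot -1 → sign −
signature = (1, 1, 0)

Answer: (1, 1, 0)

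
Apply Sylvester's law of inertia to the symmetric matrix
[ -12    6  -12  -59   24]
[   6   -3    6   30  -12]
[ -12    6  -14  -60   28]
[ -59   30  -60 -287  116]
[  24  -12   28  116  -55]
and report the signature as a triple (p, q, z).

Answer: (2, 3, 0)

Derivation:
step 0: pivot -12 → sign −
step 1: pivot -2 → sign −
step 2: pivot 43/12 → sign +
step 3: pivot -3/43 → sign −
step 4: pivot 1 → sign +
signature = (2, 3, 0)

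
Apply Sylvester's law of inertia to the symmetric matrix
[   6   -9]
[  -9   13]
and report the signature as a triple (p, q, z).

Answer: (1, 1, 0)

Derivation:
step 0: pivot 6 → sign +
step 1: pivot -1/2 → sign −
signature = (1, 1, 0)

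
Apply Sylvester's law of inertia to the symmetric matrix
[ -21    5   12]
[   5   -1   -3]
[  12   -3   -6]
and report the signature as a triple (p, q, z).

step 0: pivot -21 → sign −
step 1: pivot 4/21 → sign +
step 2: pivot 3/4 → sign +
signature = (2, 1, 0)

Answer: (2, 1, 0)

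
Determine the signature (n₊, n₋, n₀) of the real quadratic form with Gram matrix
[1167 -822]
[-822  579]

step 0: pivot 1167 → sign +
step 1: pivot 3/389 → sign +
signature = (2, 0, 0)

Answer: (2, 0, 0)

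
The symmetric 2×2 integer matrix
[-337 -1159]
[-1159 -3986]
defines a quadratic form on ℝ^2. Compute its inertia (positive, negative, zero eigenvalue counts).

step 0: pivot -337 → sign −
step 1: pivot -1/337 → sign −
signature = (0, 2, 0)

Answer: (0, 2, 0)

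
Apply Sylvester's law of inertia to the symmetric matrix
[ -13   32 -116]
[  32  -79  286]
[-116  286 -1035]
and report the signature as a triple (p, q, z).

step 0: pivot -13 → sign −
step 1: pivot -3/13 → sign −
step 2: pivot 1 → sign +
signature = (1, 2, 0)

Answer: (1, 2, 0)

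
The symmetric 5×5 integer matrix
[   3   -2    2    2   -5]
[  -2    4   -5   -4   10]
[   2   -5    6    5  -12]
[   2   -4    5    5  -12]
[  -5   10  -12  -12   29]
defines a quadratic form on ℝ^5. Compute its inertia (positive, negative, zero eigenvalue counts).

Answer: (4, 1, 0)

Derivation:
step 0: pivot 3 → sign +
step 1: pivot 8/3 → sign +
step 2: pivot -3/8 → sign −
step 3: pivot 1 → sign +
step 4: pivot 2/3 → sign +
signature = (4, 1, 0)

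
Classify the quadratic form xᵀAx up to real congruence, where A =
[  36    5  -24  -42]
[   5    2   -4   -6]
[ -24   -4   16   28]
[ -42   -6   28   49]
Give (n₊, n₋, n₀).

Answer: (2, 1, 1)

Derivation:
step 0: pivot 36 → sign +
step 1: pivot 47/36 → sign +
step 2: pivot -16/47 → sign −
step 3: row/col 3 already zero → sign 0
signature = (2, 1, 1)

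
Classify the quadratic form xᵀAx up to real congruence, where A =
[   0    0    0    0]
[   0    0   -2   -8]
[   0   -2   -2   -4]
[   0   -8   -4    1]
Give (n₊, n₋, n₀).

step 0: pivot -2 → sign −
step 1: pivot 2 → sign +
step 2: pivot 1 → sign +
step 3: row/col 3 already zero → sign 0
signature = (2, 1, 1)

Answer: (2, 1, 1)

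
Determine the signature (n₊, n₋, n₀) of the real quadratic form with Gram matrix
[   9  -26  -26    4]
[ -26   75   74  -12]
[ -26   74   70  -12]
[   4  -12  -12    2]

step 0: pivot 9 → sign +
step 1: pivot -1/9 → sign −
step 2: pivot 6 → sign +
step 3: pivot -2/3 → sign −
signature = (2, 2, 0)

Answer: (2, 2, 0)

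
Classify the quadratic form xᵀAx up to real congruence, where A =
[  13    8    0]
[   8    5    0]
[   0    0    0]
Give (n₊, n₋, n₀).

Answer: (2, 0, 1)

Derivation:
step 0: pivot 13 → sign +
step 1: pivot 1/13 → sign +
step 2: row/col 2 already zero → sign 0
signature = (2, 0, 1)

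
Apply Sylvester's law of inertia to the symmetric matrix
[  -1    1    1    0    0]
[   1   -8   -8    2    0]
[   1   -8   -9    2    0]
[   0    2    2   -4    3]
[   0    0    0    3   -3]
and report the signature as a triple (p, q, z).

step 0: pivot -1 → sign −
step 1: pivot -7 → sign −
step 2: pivot -1 → sign −
step 3: pivot -24/7 → sign −
step 4: pivot -3/8 → sign −
signature = (0, 5, 0)

Answer: (0, 5, 0)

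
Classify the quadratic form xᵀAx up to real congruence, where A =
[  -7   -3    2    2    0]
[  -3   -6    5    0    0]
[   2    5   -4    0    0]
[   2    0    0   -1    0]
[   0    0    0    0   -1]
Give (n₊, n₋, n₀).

step 0: pivot -7 → sign −
step 1: pivot -33/7 → sign −
step 2: pivot 7/33 → sign +
step 3: pivot -3/7 → sign −
step 4: pivot -1 → sign −
signature = (1, 4, 0)

Answer: (1, 4, 0)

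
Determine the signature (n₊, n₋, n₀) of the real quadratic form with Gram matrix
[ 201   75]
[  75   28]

step 0: pivot 201 → sign +
step 1: pivot 1/67 → sign +
signature = (2, 0, 0)

Answer: (2, 0, 0)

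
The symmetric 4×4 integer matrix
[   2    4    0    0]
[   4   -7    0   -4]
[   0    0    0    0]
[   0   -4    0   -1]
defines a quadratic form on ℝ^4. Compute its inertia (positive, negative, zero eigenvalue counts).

Answer: (2, 1, 1)

Derivation:
step 0: pivot 2 → sign +
step 1: pivot -15 → sign −
step 2: pivot 1/15 → sign +
step 3: row/col 3 already zero → sign 0
signature = (2, 1, 1)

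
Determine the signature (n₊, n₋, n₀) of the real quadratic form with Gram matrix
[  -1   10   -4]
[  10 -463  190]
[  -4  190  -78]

step 0: pivot -1 → sign −
step 1: pivot -363 → sign −
step 2: pivot -2/121 → sign −
signature = (0, 3, 0)

Answer: (0, 3, 0)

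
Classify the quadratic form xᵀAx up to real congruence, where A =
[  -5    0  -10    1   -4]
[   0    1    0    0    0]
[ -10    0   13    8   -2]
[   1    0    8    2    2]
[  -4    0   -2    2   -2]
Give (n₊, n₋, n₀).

Answer: (4, 1, 0)

Derivation:
step 0: pivot -5 → sign −
step 1: pivot 1 → sign +
step 2: pivot 33 → sign +
step 3: pivot 61/55 → sign +
step 4: pivot 6/61 → sign +
signature = (4, 1, 0)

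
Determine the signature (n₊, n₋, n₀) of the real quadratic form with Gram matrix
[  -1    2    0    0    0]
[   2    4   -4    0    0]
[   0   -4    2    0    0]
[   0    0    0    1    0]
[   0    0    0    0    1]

step 0: pivot -1 → sign −
step 1: pivot 8 → sign +
step 2: pivot 1 → sign +
step 3: pivot 1 → sign +
step 4: row/col 4 already zero → sign 0
signature = (3, 1, 1)

Answer: (3, 1, 1)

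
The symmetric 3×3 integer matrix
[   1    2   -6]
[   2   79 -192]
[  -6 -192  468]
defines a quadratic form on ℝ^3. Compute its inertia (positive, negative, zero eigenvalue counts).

Answer: (2, 0, 1)

Derivation:
step 0: pivot 1 → sign +
step 1: pivot 75 → sign +
step 2: row/col 2 already zero → sign 0
signature = (2, 0, 1)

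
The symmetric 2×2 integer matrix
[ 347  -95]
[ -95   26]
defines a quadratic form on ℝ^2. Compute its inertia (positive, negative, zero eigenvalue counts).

step 0: pivot 347 → sign +
step 1: pivot -3/347 → sign −
signature = (1, 1, 0)

Answer: (1, 1, 0)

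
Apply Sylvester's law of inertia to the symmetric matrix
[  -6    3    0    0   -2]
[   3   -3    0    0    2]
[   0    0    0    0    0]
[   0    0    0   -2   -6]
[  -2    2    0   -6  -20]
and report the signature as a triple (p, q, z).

Answer: (0, 4, 1)

Derivation:
step 0: pivot -6 → sign −
step 1: pivot -3/2 → sign −
step 2: pivot -2 → sign −
step 3: pivot -2/3 → sign −
step 4: row/col 4 already zero → sign 0
signature = (0, 4, 1)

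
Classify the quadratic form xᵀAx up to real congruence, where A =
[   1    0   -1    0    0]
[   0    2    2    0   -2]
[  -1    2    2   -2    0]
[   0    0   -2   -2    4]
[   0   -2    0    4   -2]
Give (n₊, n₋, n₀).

Answer: (3, 1, 1)

Derivation:
step 0: pivot 1 → sign +
step 1: pivot 2 → sign +
step 2: pivot -1 → sign −
step 3: pivot 2 → sign +
step 4: row/col 4 already zero → sign 0
signature = (3, 1, 1)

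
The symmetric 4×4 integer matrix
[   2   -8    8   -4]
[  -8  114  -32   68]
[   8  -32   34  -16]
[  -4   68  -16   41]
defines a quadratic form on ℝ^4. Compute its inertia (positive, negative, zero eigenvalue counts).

Answer: (4, 0, 0)

Derivation:
step 0: pivot 2 → sign +
step 1: pivot 82 → sign +
step 2: pivot 2 → sign +
step 3: pivot 1/41 → sign +
signature = (4, 0, 0)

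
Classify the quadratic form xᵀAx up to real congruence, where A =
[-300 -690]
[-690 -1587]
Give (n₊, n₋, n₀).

Answer: (0, 1, 1)

Derivation:
step 0: pivot -300 → sign −
step 1: row/col 1 already zero → sign 0
signature = (0, 1, 1)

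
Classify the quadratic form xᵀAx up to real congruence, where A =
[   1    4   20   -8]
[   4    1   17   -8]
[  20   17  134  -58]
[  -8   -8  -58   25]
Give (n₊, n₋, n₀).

step 0: pivot 1 → sign +
step 1: pivot -15 → sign −
step 2: pivot -7/5 → sign −
step 3: pivot 3/7 → sign +
signature = (2, 2, 0)

Answer: (2, 2, 0)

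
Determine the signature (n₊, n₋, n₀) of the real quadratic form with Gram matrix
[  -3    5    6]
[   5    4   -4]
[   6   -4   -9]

Answer: (2, 1, 0)

Derivation:
step 0: pivot -3 → sign −
step 1: pivot 37/3 → sign +
step 2: pivot 3/37 → sign +
signature = (2, 1, 0)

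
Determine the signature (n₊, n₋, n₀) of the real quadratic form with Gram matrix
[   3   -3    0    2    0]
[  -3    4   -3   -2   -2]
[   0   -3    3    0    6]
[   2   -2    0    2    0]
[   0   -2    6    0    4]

step 0: pivot 3 → sign +
step 1: pivot 1 → sign +
step 2: pivot -6 → sign −
step 3: pivot 2/3 → sign +
step 4: row/col 4 already zero → sign 0
signature = (3, 1, 1)

Answer: (3, 1, 1)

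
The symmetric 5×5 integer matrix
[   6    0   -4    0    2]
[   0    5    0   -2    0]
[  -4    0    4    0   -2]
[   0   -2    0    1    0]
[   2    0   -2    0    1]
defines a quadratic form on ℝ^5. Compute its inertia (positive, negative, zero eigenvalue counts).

step 0: pivot 6 → sign +
step 1: pivot 5 → sign +
step 2: pivot 4/3 → sign +
step 3: pivot 1/5 → sign +
step 4: row/col 4 already zero → sign 0
signature = (4, 0, 1)

Answer: (4, 0, 1)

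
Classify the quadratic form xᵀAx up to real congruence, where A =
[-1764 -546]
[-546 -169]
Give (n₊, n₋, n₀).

Answer: (0, 1, 1)

Derivation:
step 0: pivot -1764 → sign −
step 1: row/col 1 already zero → sign 0
signature = (0, 1, 1)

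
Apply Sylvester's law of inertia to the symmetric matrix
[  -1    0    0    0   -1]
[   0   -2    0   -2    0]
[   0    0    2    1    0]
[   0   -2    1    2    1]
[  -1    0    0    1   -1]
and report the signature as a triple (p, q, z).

Answer: (2, 3, 0)

Derivation:
step 0: pivot -1 → sign −
step 1: pivot -2 → sign −
step 2: pivot 2 → sign +
step 3: pivot 7/2 → sign +
step 4: pivot -2/7 → sign −
signature = (2, 3, 0)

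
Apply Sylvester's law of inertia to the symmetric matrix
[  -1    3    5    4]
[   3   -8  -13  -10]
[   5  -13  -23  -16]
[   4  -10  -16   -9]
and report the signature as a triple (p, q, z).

step 0: pivot -1 → sign −
step 1: pivot 1 → sign +
step 2: pivot -2 → sign −
step 3: pivot 3 → sign +
signature = (2, 2, 0)

Answer: (2, 2, 0)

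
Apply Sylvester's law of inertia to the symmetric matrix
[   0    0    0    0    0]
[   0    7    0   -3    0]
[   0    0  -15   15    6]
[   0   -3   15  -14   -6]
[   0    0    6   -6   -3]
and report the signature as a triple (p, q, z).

step 0: pivot 7 → sign +
step 1: pivot -15 → sign −
step 2: pivot -2/7 → sign −
step 3: pivot -3/5 → sign −
step 4: row/col 4 already zero → sign 0
signature = (1, 3, 1)

Answer: (1, 3, 1)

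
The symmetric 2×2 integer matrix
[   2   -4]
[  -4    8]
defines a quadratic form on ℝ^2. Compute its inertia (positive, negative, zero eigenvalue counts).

Answer: (1, 0, 1)

Derivation:
step 0: pivot 2 → sign +
step 1: row/col 1 already zero → sign 0
signature = (1, 0, 1)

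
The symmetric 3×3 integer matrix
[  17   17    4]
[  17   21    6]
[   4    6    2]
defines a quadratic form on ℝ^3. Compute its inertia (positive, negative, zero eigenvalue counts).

Answer: (3, 0, 0)

Derivation:
step 0: pivot 17 → sign +
step 1: pivot 4 → sign +
step 2: pivot 1/17 → sign +
signature = (3, 0, 0)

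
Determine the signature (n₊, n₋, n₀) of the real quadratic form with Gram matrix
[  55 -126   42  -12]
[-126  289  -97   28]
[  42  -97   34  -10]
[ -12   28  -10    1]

Answer: (3, 1, 0)

Derivation:
step 0: pivot 55 → sign +
step 1: pivot 19/55 → sign +
step 2: pivot 3/19 → sign +
step 3: pivot -3 → sign −
signature = (3, 1, 0)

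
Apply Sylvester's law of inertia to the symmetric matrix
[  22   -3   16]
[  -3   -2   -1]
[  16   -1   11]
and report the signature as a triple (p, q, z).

step 0: pivot 22 → sign +
step 1: pivot -53/22 → sign −
step 2: pivot -3/53 → sign −
signature = (1, 2, 0)

Answer: (1, 2, 0)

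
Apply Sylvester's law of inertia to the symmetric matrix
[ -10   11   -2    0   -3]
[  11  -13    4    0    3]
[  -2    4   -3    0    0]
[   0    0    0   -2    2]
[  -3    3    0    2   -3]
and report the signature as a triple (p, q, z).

Answer: (1, 3, 1)

Derivation:
step 0: pivot -10 → sign −
step 1: pivot -9/10 → sign −
step 2: pivot 1 → sign +
step 3: pivot -2 → sign −
step 4: row/col 4 already zero → sign 0
signature = (1, 3, 1)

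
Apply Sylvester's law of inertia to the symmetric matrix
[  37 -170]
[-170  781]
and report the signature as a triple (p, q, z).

step 0: pivot 37 → sign +
step 1: pivot -3/37 → sign −
signature = (1, 1, 0)

Answer: (1, 1, 0)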